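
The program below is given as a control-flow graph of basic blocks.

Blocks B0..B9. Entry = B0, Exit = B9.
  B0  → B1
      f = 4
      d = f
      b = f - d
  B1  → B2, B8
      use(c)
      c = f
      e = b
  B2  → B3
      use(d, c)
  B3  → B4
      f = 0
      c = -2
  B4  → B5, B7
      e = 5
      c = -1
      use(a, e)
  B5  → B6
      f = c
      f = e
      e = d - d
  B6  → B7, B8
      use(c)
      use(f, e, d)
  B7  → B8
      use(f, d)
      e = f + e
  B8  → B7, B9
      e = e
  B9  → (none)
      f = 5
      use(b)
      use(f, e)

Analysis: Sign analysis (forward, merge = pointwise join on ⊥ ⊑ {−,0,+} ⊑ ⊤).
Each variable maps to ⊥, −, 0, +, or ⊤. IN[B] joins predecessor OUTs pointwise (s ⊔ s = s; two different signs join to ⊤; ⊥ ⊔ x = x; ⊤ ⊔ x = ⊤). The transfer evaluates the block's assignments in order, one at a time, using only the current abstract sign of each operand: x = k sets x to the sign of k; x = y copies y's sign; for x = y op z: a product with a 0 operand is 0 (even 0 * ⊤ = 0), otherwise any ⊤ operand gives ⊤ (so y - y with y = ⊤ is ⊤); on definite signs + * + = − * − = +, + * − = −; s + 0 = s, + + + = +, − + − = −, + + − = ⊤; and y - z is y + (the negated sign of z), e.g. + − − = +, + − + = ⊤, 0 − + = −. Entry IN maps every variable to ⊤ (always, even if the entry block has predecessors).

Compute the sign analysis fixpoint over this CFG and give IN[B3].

Per-block solution:
  B0:  IN=(all ⊤)  OUT={d:+, f:+; rest ⊤}
  B1:  IN={d:+, f:+; rest ⊤}  OUT={c:+, d:+, f:+; rest ⊤}
  B2:  IN={c:+, d:+, f:+; rest ⊤}  OUT={c:+, d:+, f:+; rest ⊤}
  B3:  IN={c:+, d:+, f:+; rest ⊤}  OUT={c:-, d:+, f:0; rest ⊤}
  B4:  IN={c:-, d:+, f:0; rest ⊤}  OUT={c:-, d:+, e:+, f:0; rest ⊤}
  B5:  IN={c:-, d:+, e:+, f:0; rest ⊤}  OUT={c:-, d:+, f:+; rest ⊤}
  B6:  IN={c:-, d:+, f:+; rest ⊤}  OUT={c:-, d:+, f:+; rest ⊤}
  B7:  IN={d:+; rest ⊤}  OUT={d:+; rest ⊤}
  B8:  IN={d:+; rest ⊤}  OUT={d:+; rest ⊤}
  B9:  IN={d:+; rest ⊤}  OUT={d:+, f:+; rest ⊤}

Merge at B3: IN[B3] = OUT[B2] = {a: ⊤, b: ⊤, c: +, d: +, e: ⊤, f: +}

Answer: {a: ⊤, b: ⊤, c: +, d: +, e: ⊤, f: +}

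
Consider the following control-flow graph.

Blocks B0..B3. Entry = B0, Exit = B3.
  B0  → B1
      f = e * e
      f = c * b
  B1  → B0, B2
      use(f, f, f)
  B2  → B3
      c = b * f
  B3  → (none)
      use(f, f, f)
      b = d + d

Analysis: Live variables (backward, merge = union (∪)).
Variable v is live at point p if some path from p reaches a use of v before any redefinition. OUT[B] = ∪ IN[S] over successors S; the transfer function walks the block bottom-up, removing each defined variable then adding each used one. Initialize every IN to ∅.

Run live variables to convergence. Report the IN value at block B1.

Answer: {b, c, d, e, f}

Trace:
Converged values:
  B0: | IN={b, c, d, e} | OUT={b, c, d, e, f}
  B1: | IN={b, c, d, e, f} | OUT={b, c, d, e, f}
  B2: | IN={b, d, f} | OUT={d, f}
  B3: | IN={d, f} | OUT={}

Merge at B1: OUT[B1] = IN[B0] ⊔ IN[B2] = {b, c, d, e, f}
Applying B1's transfer function to that OUT value gives IN[B1] (row B1 above).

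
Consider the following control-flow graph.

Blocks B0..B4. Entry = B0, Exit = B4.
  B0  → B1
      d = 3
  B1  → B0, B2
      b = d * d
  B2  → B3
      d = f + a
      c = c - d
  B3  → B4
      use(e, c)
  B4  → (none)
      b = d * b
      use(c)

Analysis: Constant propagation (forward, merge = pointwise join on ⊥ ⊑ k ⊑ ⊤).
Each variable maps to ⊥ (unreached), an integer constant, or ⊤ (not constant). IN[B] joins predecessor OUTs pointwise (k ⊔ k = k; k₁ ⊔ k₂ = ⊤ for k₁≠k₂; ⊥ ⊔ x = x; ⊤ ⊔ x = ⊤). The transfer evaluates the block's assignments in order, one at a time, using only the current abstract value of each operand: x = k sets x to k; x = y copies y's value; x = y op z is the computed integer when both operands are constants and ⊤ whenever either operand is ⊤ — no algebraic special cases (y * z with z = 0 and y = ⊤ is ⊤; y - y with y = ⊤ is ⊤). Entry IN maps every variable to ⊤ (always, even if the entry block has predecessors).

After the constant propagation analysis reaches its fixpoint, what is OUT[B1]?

Fixpoint table:
  B0:   IN=(all ⊤)   OUT={d:3; rest ⊤}
  B1:   IN={d:3; rest ⊤}   OUT={b:9, d:3; rest ⊤}
  B2:   IN={b:9, d:3; rest ⊤}   OUT={b:9; rest ⊤}
  B3:   IN={b:9; rest ⊤}   OUT={b:9; rest ⊤}
  B4:   IN={b:9; rest ⊤}   OUT=(all ⊤)

Merge at B1: IN[B1] = OUT[B0] = {a: ⊤, b: ⊤, c: ⊤, d: 3, e: ⊤, f: ⊤}
Applying B1's transfer function to that IN value gives OUT[B1] (row B1 above).

Answer: {a: ⊤, b: 9, c: ⊤, d: 3, e: ⊤, f: ⊤}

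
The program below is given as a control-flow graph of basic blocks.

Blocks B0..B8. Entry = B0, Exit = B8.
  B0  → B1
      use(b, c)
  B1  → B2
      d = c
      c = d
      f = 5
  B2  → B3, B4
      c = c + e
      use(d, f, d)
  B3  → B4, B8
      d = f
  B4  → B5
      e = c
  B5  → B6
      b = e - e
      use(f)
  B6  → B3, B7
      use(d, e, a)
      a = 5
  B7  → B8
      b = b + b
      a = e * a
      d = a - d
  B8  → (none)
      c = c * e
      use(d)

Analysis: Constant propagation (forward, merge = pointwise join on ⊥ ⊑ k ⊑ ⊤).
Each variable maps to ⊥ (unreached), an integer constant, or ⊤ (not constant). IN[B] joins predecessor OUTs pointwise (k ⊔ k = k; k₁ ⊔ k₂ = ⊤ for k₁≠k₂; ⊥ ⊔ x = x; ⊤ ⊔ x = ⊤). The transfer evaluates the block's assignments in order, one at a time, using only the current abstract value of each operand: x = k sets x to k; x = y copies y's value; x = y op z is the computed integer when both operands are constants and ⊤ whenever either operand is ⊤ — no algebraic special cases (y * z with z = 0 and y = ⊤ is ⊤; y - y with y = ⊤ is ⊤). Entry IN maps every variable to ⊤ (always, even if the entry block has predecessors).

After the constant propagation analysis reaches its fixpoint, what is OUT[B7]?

Converged values:
  B0:  IN=(all ⊤)  OUT=(all ⊤)
  B1:  IN=(all ⊤)  OUT={f:5; rest ⊤}
  B2:  IN={f:5; rest ⊤}  OUT={f:5; rest ⊤}
  B3:  IN={f:5; rest ⊤}  OUT={d:5, f:5; rest ⊤}
  B4:  IN={f:5; rest ⊤}  OUT={f:5; rest ⊤}
  B5:  IN={f:5; rest ⊤}  OUT={f:5; rest ⊤}
  B6:  IN={f:5; rest ⊤}  OUT={a:5, f:5; rest ⊤}
  B7:  IN={a:5, f:5; rest ⊤}  OUT={f:5; rest ⊤}
  B8:  IN={f:5; rest ⊤}  OUT={f:5; rest ⊤}

Merge at B7: IN[B7] = OUT[B6] = {a: 5, b: ⊤, c: ⊤, d: ⊤, e: ⊤, f: 5}
Applying B7's transfer function to that IN value gives OUT[B7] (row B7 above).

Answer: {a: ⊤, b: ⊤, c: ⊤, d: ⊤, e: ⊤, f: 5}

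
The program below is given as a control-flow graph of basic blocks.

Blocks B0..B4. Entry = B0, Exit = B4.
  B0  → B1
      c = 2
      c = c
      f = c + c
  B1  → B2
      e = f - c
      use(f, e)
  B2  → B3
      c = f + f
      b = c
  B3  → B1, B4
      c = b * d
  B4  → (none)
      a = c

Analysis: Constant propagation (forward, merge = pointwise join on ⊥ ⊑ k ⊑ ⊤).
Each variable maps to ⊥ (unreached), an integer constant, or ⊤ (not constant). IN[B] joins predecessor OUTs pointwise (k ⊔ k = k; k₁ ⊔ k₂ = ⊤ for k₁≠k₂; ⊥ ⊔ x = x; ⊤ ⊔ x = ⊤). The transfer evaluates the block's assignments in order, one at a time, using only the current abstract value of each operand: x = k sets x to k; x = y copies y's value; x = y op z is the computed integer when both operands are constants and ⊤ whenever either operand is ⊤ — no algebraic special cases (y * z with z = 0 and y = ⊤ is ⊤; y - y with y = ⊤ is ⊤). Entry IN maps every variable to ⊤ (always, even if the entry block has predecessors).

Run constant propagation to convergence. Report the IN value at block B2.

Per-block solution:
  B0: | IN=(all ⊤) | OUT={c:2, f:4; rest ⊤}
  B1: | IN={f:4; rest ⊤} | OUT={f:4; rest ⊤}
  B2: | IN={f:4; rest ⊤} | OUT={b:8, c:8, f:4; rest ⊤}
  B3: | IN={b:8, c:8, f:4; rest ⊤} | OUT={b:8, f:4; rest ⊤}
  B4: | IN={b:8, f:4; rest ⊤} | OUT={b:8, f:4; rest ⊤}

Merge at B2: IN[B2] = OUT[B1] = {a: ⊤, b: ⊤, c: ⊤, d: ⊤, e: ⊤, f: 4}

Answer: {a: ⊤, b: ⊤, c: ⊤, d: ⊤, e: ⊤, f: 4}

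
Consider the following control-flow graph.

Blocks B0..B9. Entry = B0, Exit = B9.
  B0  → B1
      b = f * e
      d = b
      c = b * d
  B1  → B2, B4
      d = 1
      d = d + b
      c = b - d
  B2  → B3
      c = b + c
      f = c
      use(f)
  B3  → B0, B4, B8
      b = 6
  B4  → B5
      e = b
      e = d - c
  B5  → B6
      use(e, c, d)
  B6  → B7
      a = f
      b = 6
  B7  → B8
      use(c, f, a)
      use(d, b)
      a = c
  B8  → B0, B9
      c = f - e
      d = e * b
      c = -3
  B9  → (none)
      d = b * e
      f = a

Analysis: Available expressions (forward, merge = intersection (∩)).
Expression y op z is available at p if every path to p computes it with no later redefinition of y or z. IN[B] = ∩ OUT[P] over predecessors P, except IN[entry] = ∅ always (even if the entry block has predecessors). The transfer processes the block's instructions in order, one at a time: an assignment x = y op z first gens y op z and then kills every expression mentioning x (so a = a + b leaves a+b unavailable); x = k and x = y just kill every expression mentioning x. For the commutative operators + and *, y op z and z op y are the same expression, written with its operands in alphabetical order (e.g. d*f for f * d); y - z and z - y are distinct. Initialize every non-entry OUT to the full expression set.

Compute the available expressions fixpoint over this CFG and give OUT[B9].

Answer: {b*e}

Derivation:
Fixpoint table:
  B0:  IN={}  OUT={b*d, e*f}
  B1:  IN={b*d, e*f}  OUT={b-d, e*f}
  B2:  IN={b-d, e*f}  OUT={b-d}
  B3:  IN={b-d}  OUT={}
  B4:  IN={}  OUT={d-c}
  B5:  IN={d-c}  OUT={d-c}
  B6:  IN={d-c}  OUT={d-c}
  B7:  IN={d-c}  OUT={d-c}
  B8:  IN={}  OUT={b*e, f-e}
  B9:  IN={b*e, f-e}  OUT={b*e}

Merge at B9: IN[B9] = OUT[B8] = {b*e, f-e}
Applying B9's transfer function to that IN value gives OUT[B9] (row B9 above).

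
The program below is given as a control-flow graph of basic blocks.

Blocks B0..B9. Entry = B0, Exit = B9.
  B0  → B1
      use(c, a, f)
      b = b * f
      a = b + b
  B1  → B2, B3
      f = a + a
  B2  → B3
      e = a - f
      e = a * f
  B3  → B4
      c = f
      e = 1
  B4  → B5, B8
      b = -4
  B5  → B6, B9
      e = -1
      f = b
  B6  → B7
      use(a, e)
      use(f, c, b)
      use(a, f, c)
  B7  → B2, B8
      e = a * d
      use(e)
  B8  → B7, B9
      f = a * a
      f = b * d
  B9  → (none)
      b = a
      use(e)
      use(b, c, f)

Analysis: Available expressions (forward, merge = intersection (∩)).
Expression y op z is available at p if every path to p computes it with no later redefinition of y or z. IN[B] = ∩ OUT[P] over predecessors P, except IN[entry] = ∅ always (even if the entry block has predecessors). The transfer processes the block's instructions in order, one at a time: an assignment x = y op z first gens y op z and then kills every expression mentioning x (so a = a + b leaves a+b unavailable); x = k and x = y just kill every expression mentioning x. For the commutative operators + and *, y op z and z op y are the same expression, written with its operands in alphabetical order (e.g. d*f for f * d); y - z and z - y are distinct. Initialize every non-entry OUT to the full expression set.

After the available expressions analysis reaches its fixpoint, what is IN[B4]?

Fixpoint table:
  B0:   IN={}   OUT={b+b}
  B1:   IN={b+b}   OUT={a+a, b+b}
  B2:   IN={a+a}   OUT={a*f, a+a, a-f}
  B3:   IN={a+a}   OUT={a+a}
  B4:   IN={a+a}   OUT={a+a}
  B5:   IN={a+a}   OUT={a+a}
  B6:   IN={a+a}   OUT={a+a}
  B7:   IN={a+a}   OUT={a*d, a+a}
  B8:   IN={a+a}   OUT={a*a, a+a, b*d}
  B9:   IN={a+a}   OUT={a+a}

Merge at B4: IN[B4] = OUT[B3] = {a+a}

Answer: {a+a}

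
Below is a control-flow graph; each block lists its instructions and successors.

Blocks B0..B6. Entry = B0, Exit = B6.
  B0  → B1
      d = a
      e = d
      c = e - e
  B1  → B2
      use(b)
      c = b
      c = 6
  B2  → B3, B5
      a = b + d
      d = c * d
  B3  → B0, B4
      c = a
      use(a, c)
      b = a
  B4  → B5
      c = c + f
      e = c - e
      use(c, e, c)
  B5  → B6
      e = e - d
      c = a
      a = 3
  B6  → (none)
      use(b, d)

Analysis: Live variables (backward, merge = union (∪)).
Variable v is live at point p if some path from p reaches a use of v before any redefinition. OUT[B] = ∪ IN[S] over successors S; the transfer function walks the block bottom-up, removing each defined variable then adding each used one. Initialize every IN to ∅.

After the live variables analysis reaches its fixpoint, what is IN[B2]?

Answer: {b, c, d, e, f}

Trace:
Per-block solution:
  B0:  IN={a, b, f}  OUT={b, d, e, f}
  B1:  IN={b, d, e, f}  OUT={b, c, d, e, f}
  B2:  IN={b, c, d, e, f}  OUT={a, b, d, e, f}
  B3:  IN={a, d, e, f}  OUT={a, b, c, d, e, f}
  B4:  IN={a, b, c, d, e, f}  OUT={a, b, d, e}
  B5:  IN={a, b, d, e}  OUT={b, d}
  B6:  IN={b, d}  OUT={}

Merge at B2: OUT[B2] = IN[B3] ⊔ IN[B5] = {a, b, d, e, f}
Applying B2's transfer function to that OUT value gives IN[B2] (row B2 above).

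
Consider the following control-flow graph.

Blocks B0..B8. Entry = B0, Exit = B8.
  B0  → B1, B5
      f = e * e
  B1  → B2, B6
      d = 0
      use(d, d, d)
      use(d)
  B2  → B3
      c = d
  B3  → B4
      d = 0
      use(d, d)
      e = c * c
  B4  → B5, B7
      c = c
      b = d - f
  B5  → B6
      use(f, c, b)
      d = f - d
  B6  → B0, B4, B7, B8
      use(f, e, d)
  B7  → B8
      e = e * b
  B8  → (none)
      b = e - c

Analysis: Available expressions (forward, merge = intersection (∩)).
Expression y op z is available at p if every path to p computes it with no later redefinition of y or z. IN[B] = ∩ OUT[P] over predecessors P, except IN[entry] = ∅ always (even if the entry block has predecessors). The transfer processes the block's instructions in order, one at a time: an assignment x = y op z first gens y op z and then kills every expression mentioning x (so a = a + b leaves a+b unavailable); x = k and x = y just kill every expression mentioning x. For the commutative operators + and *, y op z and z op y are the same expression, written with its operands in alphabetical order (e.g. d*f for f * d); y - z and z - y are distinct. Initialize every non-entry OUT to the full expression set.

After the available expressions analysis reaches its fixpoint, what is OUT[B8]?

Answer: {e-c}

Derivation:
Per-block solution:
  B0:   IN={}   OUT={e*e}
  B1:   IN={e*e}   OUT={e*e}
  B2:   IN={e*e}   OUT={e*e}
  B3:   IN={e*e}   OUT={c*c}
  B4:   IN={}   OUT={d-f}
  B5:   IN={}   OUT={}
  B6:   IN={}   OUT={}
  B7:   IN={}   OUT={}
  B8:   IN={}   OUT={e-c}

Merge at B8: IN[B8] = OUT[B6] ∩ OUT[B7] = {}
Applying B8's transfer function to that IN value gives OUT[B8] (row B8 above).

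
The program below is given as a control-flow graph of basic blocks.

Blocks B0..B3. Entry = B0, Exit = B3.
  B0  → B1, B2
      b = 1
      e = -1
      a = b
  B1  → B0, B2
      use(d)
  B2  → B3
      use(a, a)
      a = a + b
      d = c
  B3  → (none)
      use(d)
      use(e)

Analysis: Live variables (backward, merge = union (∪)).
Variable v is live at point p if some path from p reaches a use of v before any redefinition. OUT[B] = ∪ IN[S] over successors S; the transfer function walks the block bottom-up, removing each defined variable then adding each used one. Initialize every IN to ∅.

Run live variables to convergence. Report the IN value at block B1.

Answer: {a, b, c, d, e}

Working:
Fixpoint table:
  B0:   IN={c, d}   OUT={a, b, c, d, e}
  B1:   IN={a, b, c, d, e}   OUT={a, b, c, d, e}
  B2:   IN={a, b, c, e}   OUT={d, e}
  B3:   IN={d, e}   OUT={}

Merge at B1: OUT[B1] = IN[B0] ⊔ IN[B2] = {a, b, c, d, e}
Applying B1's transfer function to that OUT value gives IN[B1] (row B1 above).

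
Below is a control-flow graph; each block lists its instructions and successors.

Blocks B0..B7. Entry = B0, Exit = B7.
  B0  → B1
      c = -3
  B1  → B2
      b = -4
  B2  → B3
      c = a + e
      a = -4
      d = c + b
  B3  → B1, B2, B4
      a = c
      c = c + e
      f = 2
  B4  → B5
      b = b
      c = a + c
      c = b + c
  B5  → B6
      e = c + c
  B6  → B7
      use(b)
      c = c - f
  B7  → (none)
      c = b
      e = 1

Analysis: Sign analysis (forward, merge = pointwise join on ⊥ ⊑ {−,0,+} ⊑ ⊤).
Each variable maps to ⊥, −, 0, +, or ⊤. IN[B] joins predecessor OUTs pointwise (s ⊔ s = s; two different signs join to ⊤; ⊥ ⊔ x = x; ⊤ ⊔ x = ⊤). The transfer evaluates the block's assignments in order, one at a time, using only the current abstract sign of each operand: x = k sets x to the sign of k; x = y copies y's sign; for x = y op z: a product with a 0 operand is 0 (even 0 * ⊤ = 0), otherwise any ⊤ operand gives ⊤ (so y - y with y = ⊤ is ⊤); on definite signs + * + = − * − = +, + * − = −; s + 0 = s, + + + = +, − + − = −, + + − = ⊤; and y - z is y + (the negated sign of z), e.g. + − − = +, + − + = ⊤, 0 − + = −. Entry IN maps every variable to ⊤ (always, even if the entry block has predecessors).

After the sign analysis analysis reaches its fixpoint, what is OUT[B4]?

Answer: {a: ⊤, b: -, c: ⊤, d: ⊤, e: ⊤, f: +}

Trace:
Per-block solution:
  B0:   IN=(all ⊤)   OUT={c:-; rest ⊤}
  B1:   IN=(all ⊤)   OUT={b:-; rest ⊤}
  B2:   IN={b:-; rest ⊤}   OUT={a:-, b:-; rest ⊤}
  B3:   IN={a:-, b:-; rest ⊤}   OUT={b:-, f:+; rest ⊤}
  B4:   IN={b:-, f:+; rest ⊤}   OUT={b:-, f:+; rest ⊤}
  B5:   IN={b:-, f:+; rest ⊤}   OUT={b:-, f:+; rest ⊤}
  B6:   IN={b:-, f:+; rest ⊤}   OUT={b:-, f:+; rest ⊤}
  B7:   IN={b:-, f:+; rest ⊤}   OUT={b:-, c:-, e:+, f:+; rest ⊤}

Merge at B4: IN[B4] = OUT[B3] = {a: ⊤, b: -, c: ⊤, d: ⊤, e: ⊤, f: +}
Applying B4's transfer function to that IN value gives OUT[B4] (row B4 above).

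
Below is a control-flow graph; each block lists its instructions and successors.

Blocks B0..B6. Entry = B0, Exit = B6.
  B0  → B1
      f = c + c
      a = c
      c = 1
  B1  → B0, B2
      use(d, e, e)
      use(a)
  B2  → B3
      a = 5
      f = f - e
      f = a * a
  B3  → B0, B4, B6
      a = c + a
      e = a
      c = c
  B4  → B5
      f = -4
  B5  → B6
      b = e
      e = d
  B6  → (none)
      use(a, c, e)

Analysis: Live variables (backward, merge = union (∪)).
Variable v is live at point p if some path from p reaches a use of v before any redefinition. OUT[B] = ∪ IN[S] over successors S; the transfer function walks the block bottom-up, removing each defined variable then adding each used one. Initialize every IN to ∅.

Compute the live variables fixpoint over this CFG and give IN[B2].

Answer: {c, d, e, f}

Trace:
Per-block solution:
  B0:   IN={c, d, e}   OUT={a, c, d, e, f}
  B1:   IN={a, c, d, e, f}   OUT={c, d, e, f}
  B2:   IN={c, d, e, f}   OUT={a, c, d}
  B3:   IN={a, c, d}   OUT={a, c, d, e}
  B4:   IN={a, c, d, e}   OUT={a, c, d, e}
  B5:   IN={a, c, d, e}   OUT={a, c, e}
  B6:   IN={a, c, e}   OUT={}

Merge at B2: OUT[B2] = IN[B3] = {a, c, d}
Applying B2's transfer function to that OUT value gives IN[B2] (row B2 above).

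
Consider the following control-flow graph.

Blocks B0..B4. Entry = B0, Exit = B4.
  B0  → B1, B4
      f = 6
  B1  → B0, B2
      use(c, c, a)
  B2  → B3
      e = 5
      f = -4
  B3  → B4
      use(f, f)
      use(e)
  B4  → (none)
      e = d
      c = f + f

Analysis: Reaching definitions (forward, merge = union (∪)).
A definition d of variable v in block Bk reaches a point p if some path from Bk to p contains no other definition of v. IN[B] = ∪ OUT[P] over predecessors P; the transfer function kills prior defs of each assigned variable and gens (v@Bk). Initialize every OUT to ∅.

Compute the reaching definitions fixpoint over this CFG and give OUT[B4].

Per-block solution:
  B0: | IN={f@B0} | OUT={f@B0}
  B1: | IN={f@B0} | OUT={f@B0}
  B2: | IN={f@B0} | OUT={e@B2, f@B2}
  B3: | IN={e@B2, f@B2} | OUT={e@B2, f@B2}
  B4: | IN={e@B2, f@B0, f@B2} | OUT={c@B4, e@B4, f@B0, f@B2}

Merge at B4: IN[B4] = OUT[B0] ⊔ OUT[B3] = {e@B2, f@B0, f@B2}
Applying B4's transfer function to that IN value gives OUT[B4] (row B4 above).

Answer: {c@B4, e@B4, f@B0, f@B2}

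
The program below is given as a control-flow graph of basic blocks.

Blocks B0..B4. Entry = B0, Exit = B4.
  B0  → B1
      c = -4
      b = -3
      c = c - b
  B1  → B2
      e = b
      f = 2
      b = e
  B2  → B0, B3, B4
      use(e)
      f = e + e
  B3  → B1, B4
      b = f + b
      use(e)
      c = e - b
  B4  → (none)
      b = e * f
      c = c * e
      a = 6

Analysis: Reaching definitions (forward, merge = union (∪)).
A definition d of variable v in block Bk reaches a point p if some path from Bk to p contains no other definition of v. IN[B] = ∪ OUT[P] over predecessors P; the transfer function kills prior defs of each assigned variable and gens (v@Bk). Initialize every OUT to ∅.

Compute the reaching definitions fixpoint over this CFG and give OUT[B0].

Fixpoint table:
  B0: | IN={b@B1, c@B0, c@B3, e@B1, f@B2} | OUT={b@B0, c@B0, e@B1, f@B2}
  B1: | IN={b@B0, b@B3, c@B0, c@B3, e@B1, f@B2} | OUT={b@B1, c@B0, c@B3, e@B1, f@B1}
  B2: | IN={b@B1, c@B0, c@B3, e@B1, f@B1} | OUT={b@B1, c@B0, c@B3, e@B1, f@B2}
  B3: | IN={b@B1, c@B0, c@B3, e@B1, f@B2} | OUT={b@B3, c@B3, e@B1, f@B2}
  B4: | IN={b@B1, b@B3, c@B0, c@B3, e@B1, f@B2} | OUT={a@B4, b@B4, c@B4, e@B1, f@B2}

Merge at B0 (entry node, so the boundary value {} is joined with the incoming edge(s)): IN[B0] = {} ⊔ OUT[B2] = {b@B1, c@B0, c@B3, e@B1, f@B2}
Applying B0's transfer function to that IN value gives OUT[B0] (row B0 above).

Answer: {b@B0, c@B0, e@B1, f@B2}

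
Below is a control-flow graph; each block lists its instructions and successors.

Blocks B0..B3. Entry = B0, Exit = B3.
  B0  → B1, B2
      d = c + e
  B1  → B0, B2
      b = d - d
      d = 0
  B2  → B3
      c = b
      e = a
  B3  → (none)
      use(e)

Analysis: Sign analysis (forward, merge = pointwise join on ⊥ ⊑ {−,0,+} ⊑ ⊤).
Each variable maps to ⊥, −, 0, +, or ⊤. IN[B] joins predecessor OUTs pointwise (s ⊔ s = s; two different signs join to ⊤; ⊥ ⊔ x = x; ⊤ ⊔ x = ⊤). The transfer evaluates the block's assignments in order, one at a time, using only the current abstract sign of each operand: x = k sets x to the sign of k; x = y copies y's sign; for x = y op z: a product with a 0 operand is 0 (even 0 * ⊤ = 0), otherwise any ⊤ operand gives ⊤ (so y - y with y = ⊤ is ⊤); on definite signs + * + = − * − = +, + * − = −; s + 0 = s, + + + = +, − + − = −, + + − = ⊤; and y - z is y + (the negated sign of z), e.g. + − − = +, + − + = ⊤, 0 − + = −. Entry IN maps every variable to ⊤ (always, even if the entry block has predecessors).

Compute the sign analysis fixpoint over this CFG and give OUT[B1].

Answer: {a: ⊤, b: ⊤, c: ⊤, d: 0, e: ⊤, f: ⊤}

Derivation:
Per-block solution:
  B0:  IN=(all ⊤)  OUT=(all ⊤)
  B1:  IN=(all ⊤)  OUT={d:0; rest ⊤}
  B2:  IN=(all ⊤)  OUT=(all ⊤)
  B3:  IN=(all ⊤)  OUT=(all ⊤)

Merge at B1: IN[B1] = OUT[B0] = {a: ⊤, b: ⊤, c: ⊤, d: ⊤, e: ⊤, f: ⊤}
Applying B1's transfer function to that IN value gives OUT[B1] (row B1 above).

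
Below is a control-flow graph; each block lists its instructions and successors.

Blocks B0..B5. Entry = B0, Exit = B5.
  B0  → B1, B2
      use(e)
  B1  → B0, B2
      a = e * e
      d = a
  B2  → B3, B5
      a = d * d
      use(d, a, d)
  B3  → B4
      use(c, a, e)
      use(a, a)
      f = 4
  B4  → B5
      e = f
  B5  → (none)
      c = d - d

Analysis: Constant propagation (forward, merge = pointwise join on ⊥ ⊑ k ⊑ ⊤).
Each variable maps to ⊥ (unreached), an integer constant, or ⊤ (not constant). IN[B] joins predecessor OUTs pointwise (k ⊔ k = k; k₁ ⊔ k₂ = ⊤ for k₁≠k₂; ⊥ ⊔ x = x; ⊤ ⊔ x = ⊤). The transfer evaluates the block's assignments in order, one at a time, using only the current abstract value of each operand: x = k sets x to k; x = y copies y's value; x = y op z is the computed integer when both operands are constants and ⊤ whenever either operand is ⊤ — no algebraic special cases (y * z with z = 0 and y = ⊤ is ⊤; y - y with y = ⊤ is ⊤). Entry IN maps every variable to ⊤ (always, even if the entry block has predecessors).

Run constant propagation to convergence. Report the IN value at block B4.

Answer: {a: ⊤, b: ⊤, c: ⊤, d: ⊤, e: ⊤, f: 4}

Working:
Per-block solution:
  B0: | IN=(all ⊤) | OUT=(all ⊤)
  B1: | IN=(all ⊤) | OUT=(all ⊤)
  B2: | IN=(all ⊤) | OUT=(all ⊤)
  B3: | IN=(all ⊤) | OUT={f:4; rest ⊤}
  B4: | IN={f:4; rest ⊤} | OUT={e:4, f:4; rest ⊤}
  B5: | IN=(all ⊤) | OUT=(all ⊤)

Merge at B4: IN[B4] = OUT[B3] = {a: ⊤, b: ⊤, c: ⊤, d: ⊤, e: ⊤, f: 4}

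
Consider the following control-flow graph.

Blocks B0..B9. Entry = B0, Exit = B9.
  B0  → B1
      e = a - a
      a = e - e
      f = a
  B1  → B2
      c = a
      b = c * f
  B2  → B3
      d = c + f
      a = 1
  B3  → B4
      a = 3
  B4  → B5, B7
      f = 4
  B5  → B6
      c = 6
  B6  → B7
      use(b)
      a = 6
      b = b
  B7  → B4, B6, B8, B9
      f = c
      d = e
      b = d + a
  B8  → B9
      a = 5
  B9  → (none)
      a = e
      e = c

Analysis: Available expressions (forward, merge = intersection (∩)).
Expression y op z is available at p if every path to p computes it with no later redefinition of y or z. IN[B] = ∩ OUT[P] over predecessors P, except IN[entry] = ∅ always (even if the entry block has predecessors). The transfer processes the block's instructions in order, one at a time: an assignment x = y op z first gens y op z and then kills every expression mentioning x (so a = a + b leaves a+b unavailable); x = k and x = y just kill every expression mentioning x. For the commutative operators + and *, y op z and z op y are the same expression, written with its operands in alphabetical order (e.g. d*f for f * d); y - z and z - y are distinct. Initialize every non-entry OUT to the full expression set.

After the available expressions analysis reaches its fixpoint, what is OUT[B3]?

Answer: {c*f, c+f, e-e}

Working:
Converged values:
  B0:  IN={}  OUT={e-e}
  B1:  IN={e-e}  OUT={c*f, e-e}
  B2:  IN={c*f, e-e}  OUT={c*f, c+f, e-e}
  B3:  IN={c*f, c+f, e-e}  OUT={c*f, c+f, e-e}
  B4:  IN={e-e}  OUT={e-e}
  B5:  IN={e-e}  OUT={e-e}
  B6:  IN={e-e}  OUT={e-e}
  B7:  IN={e-e}  OUT={a+d, e-e}
  B8:  IN={a+d, e-e}  OUT={e-e}
  B9:  IN={e-e}  OUT={}

Merge at B3: IN[B3] = OUT[B2] = {c*f, c+f, e-e}
Applying B3's transfer function to that IN value gives OUT[B3] (row B3 above).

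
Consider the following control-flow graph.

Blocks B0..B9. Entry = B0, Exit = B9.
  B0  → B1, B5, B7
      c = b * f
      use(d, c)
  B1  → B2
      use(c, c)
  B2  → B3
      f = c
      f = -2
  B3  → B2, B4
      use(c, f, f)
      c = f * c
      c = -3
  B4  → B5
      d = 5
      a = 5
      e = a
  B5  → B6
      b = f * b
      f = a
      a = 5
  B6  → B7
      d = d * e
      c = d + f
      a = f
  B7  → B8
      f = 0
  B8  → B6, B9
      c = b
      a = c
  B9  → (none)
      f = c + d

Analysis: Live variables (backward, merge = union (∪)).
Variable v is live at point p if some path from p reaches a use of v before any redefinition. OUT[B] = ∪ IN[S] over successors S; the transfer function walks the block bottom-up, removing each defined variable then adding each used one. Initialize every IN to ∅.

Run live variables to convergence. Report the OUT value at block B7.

Answer: {b, d, e, f}

Working:
Per-block solution:
  B0:  IN={a, b, d, e, f}  OUT={a, b, c, d, e, f}
  B1:  IN={b, c}  OUT={b, c}
  B2:  IN={b, c}  OUT={b, c, f}
  B3:  IN={b, c, f}  OUT={b, c, f}
  B4:  IN={b, f}  OUT={a, b, d, e, f}
  B5:  IN={a, b, d, e, f}  OUT={b, d, e, f}
  B6:  IN={b, d, e, f}  OUT={b, d, e}
  B7:  IN={b, d, e}  OUT={b, d, e, f}
  B8:  IN={b, d, e, f}  OUT={b, c, d, e, f}
  B9:  IN={c, d}  OUT={}

Merge at B7: OUT[B7] = IN[B8] = {b, d, e, f}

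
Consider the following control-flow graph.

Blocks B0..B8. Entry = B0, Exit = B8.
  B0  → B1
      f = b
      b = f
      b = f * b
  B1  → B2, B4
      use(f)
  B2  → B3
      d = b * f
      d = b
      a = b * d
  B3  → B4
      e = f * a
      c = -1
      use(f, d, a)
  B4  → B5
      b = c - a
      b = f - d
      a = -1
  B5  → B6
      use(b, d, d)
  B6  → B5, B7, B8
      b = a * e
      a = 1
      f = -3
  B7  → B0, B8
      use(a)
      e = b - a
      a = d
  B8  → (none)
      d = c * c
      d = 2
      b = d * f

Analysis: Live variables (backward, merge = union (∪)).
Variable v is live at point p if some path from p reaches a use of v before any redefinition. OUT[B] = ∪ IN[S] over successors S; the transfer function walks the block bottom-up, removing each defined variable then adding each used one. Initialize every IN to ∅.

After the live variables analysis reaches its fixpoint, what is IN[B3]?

Answer: {a, d, f}

Trace:
Converged values:
  B0: | IN={a, b, c, d, e} | OUT={a, b, c, d, e, f}
  B1: | IN={a, b, c, d, e, f} | OUT={a, b, c, d, e, f}
  B2: | IN={b, f} | OUT={a, d, f}
  B3: | IN={a, d, f} | OUT={a, c, d, e, f}
  B4: | IN={a, c, d, e, f} | OUT={a, b, c, d, e}
  B5: | IN={a, b, c, d, e} | OUT={a, c, d, e}
  B6: | IN={a, c, d, e} | OUT={a, b, c, d, e, f}
  B7: | IN={a, b, c, d, f} | OUT={a, b, c, d, e, f}
  B8: | IN={c, f} | OUT={}

Merge at B3: OUT[B3] = IN[B4] = {a, c, d, e, f}
Applying B3's transfer function to that OUT value gives IN[B3] (row B3 above).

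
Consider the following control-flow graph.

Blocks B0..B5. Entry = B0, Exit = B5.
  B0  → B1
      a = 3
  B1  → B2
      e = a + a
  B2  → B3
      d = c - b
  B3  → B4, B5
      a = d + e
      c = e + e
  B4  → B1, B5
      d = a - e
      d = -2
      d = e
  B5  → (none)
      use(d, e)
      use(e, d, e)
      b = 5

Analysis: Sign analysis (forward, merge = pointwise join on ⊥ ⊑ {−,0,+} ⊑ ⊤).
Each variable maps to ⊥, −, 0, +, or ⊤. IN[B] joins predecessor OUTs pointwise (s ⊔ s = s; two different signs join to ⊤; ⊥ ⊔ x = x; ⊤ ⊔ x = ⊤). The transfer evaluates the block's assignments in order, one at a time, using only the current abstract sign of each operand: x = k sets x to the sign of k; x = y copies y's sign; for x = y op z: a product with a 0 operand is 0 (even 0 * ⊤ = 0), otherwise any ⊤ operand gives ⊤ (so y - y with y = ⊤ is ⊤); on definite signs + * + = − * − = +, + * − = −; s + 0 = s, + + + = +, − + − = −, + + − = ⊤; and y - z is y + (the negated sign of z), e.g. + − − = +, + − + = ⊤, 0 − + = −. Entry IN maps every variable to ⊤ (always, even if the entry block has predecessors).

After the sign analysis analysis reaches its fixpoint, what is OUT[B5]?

Per-block solution:
  B0:   IN=(all ⊤)   OUT={a:+; rest ⊤}
  B1:   IN=(all ⊤)   OUT=(all ⊤)
  B2:   IN=(all ⊤)   OUT=(all ⊤)
  B3:   IN=(all ⊤)   OUT=(all ⊤)
  B4:   IN=(all ⊤)   OUT=(all ⊤)
  B5:   IN=(all ⊤)   OUT={b:+; rest ⊤}

Merge at B5: IN[B5] = OUT[B3] ⊔ OUT[B4] = {a: ⊤, b: ⊤, c: ⊤, d: ⊤, e: ⊤, f: ⊤}
Applying B5's transfer function to that IN value gives OUT[B5] (row B5 above).

Answer: {a: ⊤, b: +, c: ⊤, d: ⊤, e: ⊤, f: ⊤}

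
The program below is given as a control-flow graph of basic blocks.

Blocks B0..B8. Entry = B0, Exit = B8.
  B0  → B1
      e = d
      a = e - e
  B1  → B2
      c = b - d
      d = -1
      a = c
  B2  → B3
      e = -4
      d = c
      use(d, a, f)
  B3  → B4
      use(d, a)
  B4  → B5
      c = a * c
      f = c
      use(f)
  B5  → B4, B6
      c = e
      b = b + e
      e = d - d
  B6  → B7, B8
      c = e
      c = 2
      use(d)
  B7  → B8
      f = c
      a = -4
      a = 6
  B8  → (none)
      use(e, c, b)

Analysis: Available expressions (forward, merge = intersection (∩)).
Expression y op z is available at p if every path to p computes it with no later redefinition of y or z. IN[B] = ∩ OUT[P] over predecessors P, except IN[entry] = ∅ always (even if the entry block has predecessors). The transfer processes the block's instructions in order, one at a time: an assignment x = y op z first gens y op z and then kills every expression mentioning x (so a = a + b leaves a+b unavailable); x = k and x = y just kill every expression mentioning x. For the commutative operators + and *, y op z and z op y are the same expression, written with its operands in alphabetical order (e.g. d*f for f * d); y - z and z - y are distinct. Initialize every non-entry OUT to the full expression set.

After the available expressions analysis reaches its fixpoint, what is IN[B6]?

Answer: {d-d}

Trace:
Fixpoint table:
  B0:  IN={}  OUT={e-e}
  B1:  IN={e-e}  OUT={e-e}
  B2:  IN={e-e}  OUT={}
  B3:  IN={}  OUT={}
  B4:  IN={}  OUT={}
  B5:  IN={}  OUT={d-d}
  B6:  IN={d-d}  OUT={d-d}
  B7:  IN={d-d}  OUT={d-d}
  B8:  IN={d-d}  OUT={d-d}

Merge at B6: IN[B6] = OUT[B5] = {d-d}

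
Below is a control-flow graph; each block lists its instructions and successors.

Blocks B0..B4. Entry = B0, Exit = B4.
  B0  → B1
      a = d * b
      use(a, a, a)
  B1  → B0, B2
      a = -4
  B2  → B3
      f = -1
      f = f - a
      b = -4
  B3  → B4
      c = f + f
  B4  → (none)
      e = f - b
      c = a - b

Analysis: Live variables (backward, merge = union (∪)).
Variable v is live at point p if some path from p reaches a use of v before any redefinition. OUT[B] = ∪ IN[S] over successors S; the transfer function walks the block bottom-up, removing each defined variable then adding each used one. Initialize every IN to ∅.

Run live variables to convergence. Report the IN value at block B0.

Converged values:
  B0: | IN={b, d} | OUT={b, d}
  B1: | IN={b, d} | OUT={a, b, d}
  B2: | IN={a} | OUT={a, b, f}
  B3: | IN={a, b, f} | OUT={a, b, f}
  B4: | IN={a, b, f} | OUT={}

Merge at B0: OUT[B0] = IN[B1] = {b, d}
Applying B0's transfer function to that OUT value gives IN[B0] (row B0 above).

Answer: {b, d}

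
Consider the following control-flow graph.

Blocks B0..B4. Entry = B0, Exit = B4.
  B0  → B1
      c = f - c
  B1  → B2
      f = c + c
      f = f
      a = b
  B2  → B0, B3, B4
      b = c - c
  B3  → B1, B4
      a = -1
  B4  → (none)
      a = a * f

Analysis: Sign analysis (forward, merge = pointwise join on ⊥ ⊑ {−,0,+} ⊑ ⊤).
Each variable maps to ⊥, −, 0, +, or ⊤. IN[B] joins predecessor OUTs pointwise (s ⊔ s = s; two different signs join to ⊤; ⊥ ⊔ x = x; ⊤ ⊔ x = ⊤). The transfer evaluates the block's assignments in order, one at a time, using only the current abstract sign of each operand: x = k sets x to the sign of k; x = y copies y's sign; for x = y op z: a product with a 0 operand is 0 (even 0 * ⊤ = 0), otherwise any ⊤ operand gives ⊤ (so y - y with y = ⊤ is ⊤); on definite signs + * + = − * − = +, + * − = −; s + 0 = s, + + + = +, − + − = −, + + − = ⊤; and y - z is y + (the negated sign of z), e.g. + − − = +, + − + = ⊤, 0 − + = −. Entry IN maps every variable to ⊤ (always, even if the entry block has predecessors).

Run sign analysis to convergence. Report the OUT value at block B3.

Answer: {a: -, b: ⊤, c: ⊤, d: ⊤, e: ⊤, f: ⊤}

Trace:
Fixpoint table:
  B0:  IN=(all ⊤)  OUT=(all ⊤)
  B1:  IN=(all ⊤)  OUT=(all ⊤)
  B2:  IN=(all ⊤)  OUT=(all ⊤)
  B3:  IN=(all ⊤)  OUT={a:-; rest ⊤}
  B4:  IN=(all ⊤)  OUT=(all ⊤)

Merge at B3: IN[B3] = OUT[B2] = {a: ⊤, b: ⊤, c: ⊤, d: ⊤, e: ⊤, f: ⊤}
Applying B3's transfer function to that IN value gives OUT[B3] (row B3 above).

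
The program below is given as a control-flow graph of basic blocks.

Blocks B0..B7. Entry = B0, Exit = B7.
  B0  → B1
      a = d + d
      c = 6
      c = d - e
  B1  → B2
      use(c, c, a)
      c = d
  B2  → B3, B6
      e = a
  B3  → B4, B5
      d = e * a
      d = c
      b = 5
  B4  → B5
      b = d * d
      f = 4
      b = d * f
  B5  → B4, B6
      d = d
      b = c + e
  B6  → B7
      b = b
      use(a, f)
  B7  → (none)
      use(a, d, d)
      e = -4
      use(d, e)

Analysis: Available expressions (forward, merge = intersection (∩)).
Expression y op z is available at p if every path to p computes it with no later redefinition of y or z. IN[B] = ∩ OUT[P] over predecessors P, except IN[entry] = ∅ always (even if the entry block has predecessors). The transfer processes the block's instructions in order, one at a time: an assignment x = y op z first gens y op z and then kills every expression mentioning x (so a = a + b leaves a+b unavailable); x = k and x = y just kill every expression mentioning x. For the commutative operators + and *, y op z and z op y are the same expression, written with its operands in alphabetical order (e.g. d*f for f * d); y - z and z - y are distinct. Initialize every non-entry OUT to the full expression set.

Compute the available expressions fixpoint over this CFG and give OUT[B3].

Per-block solution:
  B0:   IN={}   OUT={d+d, d-e}
  B1:   IN={d+d, d-e}   OUT={d+d, d-e}
  B2:   IN={d+d, d-e}   OUT={d+d}
  B3:   IN={d+d}   OUT={a*e}
  B4:   IN={a*e}   OUT={a*e, d*d, d*f}
  B5:   IN={a*e}   OUT={a*e, c+e}
  B6:   IN={}   OUT={}
  B7:   IN={}   OUT={}

Merge at B3: IN[B3] = OUT[B2] = {d+d}
Applying B3's transfer function to that IN value gives OUT[B3] (row B3 above).

Answer: {a*e}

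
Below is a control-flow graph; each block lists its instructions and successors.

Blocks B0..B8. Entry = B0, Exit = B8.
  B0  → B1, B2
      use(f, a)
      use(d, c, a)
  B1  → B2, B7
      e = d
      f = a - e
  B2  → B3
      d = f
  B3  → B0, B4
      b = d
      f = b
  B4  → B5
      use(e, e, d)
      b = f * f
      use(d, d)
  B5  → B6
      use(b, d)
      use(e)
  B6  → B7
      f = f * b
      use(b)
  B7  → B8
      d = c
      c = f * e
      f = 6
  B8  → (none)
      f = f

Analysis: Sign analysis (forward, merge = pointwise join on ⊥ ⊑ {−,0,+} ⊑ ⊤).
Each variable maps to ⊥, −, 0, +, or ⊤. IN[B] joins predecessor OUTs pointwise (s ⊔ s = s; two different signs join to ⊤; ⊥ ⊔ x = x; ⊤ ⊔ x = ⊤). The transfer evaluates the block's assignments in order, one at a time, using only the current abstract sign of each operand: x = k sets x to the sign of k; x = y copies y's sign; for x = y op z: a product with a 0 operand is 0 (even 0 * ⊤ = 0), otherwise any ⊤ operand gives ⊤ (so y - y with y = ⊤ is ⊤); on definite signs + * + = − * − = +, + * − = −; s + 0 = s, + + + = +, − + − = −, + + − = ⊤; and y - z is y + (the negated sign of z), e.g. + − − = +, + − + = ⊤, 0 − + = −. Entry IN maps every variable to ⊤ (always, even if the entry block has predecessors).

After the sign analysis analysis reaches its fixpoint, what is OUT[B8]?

Converged values:
  B0:  IN=(all ⊤)  OUT=(all ⊤)
  B1:  IN=(all ⊤)  OUT=(all ⊤)
  B2:  IN=(all ⊤)  OUT=(all ⊤)
  B3:  IN=(all ⊤)  OUT=(all ⊤)
  B4:  IN=(all ⊤)  OUT=(all ⊤)
  B5:  IN=(all ⊤)  OUT=(all ⊤)
  B6:  IN=(all ⊤)  OUT=(all ⊤)
  B7:  IN=(all ⊤)  OUT={f:+; rest ⊤}
  B8:  IN={f:+; rest ⊤}  OUT={f:+; rest ⊤}

Merge at B8: IN[B8] = OUT[B7] = {a: ⊤, b: ⊤, c: ⊤, d: ⊤, e: ⊤, f: +}
Applying B8's transfer function to that IN value gives OUT[B8] (row B8 above).

Answer: {a: ⊤, b: ⊤, c: ⊤, d: ⊤, e: ⊤, f: +}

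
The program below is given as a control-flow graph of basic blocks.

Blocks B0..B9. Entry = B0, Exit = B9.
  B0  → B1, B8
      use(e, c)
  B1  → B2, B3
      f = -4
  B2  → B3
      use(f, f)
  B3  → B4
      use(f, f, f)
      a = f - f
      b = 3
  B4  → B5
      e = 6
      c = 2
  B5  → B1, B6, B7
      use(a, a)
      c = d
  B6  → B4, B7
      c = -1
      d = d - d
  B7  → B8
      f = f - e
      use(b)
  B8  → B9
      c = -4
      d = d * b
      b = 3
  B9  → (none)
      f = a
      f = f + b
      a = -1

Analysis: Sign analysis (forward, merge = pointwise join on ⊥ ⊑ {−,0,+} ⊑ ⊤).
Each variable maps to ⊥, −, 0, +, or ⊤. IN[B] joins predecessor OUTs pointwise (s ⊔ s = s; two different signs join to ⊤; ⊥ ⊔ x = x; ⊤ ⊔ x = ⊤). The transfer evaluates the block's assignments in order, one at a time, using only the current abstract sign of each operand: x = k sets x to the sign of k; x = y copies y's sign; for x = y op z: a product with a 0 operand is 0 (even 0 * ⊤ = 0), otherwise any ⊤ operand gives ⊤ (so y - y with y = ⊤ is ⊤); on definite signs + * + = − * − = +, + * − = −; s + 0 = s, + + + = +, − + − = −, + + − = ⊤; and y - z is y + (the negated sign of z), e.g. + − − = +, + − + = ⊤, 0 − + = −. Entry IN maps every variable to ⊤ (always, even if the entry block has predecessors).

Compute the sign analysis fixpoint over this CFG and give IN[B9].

Fixpoint table:
  B0:   IN=(all ⊤)   OUT=(all ⊤)
  B1:   IN=(all ⊤)   OUT={f:-; rest ⊤}
  B2:   IN={f:-; rest ⊤}   OUT={f:-; rest ⊤}
  B3:   IN={f:-; rest ⊤}   OUT={b:+, f:-; rest ⊤}
  B4:   IN={b:+, f:-; rest ⊤}   OUT={b:+, c:+, e:+, f:-; rest ⊤}
  B5:   IN={b:+, c:+, e:+, f:-; rest ⊤}   OUT={b:+, e:+, f:-; rest ⊤}
  B6:   IN={b:+, e:+, f:-; rest ⊤}   OUT={b:+, c:-, e:+, f:-; rest ⊤}
  B7:   IN={b:+, e:+, f:-; rest ⊤}   OUT={b:+, e:+, f:-; rest ⊤}
  B8:   IN=(all ⊤)   OUT={b:+, c:-; rest ⊤}
  B9:   IN={b:+, c:-; rest ⊤}   OUT={a:-, b:+, c:-; rest ⊤}

Merge at B9: IN[B9] = OUT[B8] = {a: ⊤, b: +, c: -, d: ⊤, e: ⊤, f: ⊤}

Answer: {a: ⊤, b: +, c: -, d: ⊤, e: ⊤, f: ⊤}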